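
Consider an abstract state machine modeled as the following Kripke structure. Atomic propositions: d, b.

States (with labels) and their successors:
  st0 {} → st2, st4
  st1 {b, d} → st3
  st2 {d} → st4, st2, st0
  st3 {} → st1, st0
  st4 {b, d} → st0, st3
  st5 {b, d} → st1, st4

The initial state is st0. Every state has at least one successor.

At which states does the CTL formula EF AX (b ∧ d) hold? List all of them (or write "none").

{st5}

States satisfying AX (b ∧ d): {st5}.
States satisfying EF AX (b ∧ d): {st5}.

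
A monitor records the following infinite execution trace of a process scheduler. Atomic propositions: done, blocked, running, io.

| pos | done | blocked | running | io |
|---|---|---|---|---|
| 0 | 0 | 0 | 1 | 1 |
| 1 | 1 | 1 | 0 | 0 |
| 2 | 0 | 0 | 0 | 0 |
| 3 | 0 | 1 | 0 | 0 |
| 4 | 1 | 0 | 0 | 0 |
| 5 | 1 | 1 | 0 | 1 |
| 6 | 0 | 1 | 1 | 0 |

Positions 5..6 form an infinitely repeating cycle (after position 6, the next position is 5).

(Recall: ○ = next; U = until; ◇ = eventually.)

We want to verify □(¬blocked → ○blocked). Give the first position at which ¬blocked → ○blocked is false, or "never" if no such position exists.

¬blocked → ○blocked holds at every position 0..6, and those are all the positions the trace ever visits, so the invariant □(¬blocked → ○blocked) is never violated.

never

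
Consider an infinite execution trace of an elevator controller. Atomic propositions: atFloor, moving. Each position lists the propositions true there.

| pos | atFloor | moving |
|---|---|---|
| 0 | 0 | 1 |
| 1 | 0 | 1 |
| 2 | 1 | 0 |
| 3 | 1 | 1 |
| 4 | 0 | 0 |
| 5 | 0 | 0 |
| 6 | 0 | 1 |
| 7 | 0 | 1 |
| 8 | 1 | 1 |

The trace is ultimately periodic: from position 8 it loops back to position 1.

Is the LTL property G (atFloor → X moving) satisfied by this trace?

Violated

atFloor → X moving must hold at every position from 0 onward. It fails at position 3, so G (atFloor → X moving) is false.
Positions where atFloor holds: 2, 3, 8.
Check X moving at each: 2→ok, 3→fails, 8→ok.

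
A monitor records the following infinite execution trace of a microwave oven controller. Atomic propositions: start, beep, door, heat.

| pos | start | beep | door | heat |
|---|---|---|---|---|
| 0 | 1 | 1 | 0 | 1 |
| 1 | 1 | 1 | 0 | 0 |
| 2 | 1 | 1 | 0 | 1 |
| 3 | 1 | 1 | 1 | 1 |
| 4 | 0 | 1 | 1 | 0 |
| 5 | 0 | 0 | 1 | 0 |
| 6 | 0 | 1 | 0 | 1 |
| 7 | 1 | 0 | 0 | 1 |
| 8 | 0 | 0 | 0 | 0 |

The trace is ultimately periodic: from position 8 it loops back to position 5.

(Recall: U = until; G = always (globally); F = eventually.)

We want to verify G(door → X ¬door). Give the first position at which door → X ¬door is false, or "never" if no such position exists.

Check door → X ¬door at each position in order: 0 ✓, 1 ✓, 2 ✓.
At position 3 the labels are {beep, door, heat, start} and the next position 4 has {beep, door}, so door → X ¬door is false there. This is the first violation.

3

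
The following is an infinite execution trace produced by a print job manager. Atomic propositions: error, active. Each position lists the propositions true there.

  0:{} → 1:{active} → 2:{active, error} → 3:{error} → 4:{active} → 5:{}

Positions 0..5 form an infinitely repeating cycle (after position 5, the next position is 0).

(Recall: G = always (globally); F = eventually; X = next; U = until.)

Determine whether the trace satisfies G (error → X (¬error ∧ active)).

error → X (¬error ∧ active) must hold at every position from 0 onward. It fails at position 2, so G (error → X (¬error ∧ active)) is false.
Positions where error holds: 2, 3.
Check X (¬error ∧ active) at each: 2→fails, 3→ok.

Violated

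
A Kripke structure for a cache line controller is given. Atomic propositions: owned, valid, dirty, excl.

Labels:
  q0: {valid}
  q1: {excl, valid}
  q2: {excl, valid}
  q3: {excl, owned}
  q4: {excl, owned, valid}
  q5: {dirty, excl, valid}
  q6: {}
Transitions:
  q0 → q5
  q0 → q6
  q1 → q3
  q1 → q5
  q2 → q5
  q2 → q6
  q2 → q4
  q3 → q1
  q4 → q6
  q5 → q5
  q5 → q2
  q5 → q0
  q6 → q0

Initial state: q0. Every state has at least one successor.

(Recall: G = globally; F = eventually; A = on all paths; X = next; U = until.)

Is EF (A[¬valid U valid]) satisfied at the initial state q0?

Yes

States satisfying A[¬valid U valid]: {q0, q1, q2, q3, q4, q5, q6}.
States satisfying EF (A[¬valid U valid]): {q0, q1, q2, q3, q4, q5, q6}.
Some path from q0 reaches a state where A[¬valid U valid] holds.
q0 ∈ Sat(EF (A[¬valid U valid])).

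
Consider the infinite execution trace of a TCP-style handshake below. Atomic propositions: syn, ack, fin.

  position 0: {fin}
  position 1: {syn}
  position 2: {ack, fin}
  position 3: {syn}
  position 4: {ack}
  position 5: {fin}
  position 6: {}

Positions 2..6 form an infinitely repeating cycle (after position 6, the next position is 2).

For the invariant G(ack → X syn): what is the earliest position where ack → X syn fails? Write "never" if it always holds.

Check ack → X syn at each position in order: 0 ✓, 1 ✓, 2 ✓, 3 ✓.
At position 4 the labels are {ack} and the next position 5 has {fin}, so ack → X syn is false there. This is the first violation.

4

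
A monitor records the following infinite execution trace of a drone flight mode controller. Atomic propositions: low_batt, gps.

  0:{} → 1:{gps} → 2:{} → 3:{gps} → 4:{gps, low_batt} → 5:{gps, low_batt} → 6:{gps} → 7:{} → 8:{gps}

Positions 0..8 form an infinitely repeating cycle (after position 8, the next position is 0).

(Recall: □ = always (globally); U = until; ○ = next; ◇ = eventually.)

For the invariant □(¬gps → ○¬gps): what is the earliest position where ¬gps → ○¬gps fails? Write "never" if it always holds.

0

At position 0 the labels are {} and the next position 1 has {gps}, so ¬gps → ○¬gps is false there. This is the first violation.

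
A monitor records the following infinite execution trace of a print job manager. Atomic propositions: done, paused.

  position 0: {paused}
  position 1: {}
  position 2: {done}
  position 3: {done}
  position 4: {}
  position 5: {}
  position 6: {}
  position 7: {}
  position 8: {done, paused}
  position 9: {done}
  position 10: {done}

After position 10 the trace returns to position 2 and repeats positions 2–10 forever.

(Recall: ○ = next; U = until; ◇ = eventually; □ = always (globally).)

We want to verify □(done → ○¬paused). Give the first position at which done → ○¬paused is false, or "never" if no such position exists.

done → ○¬paused holds at every position 0..10, and those are all the positions the trace ever visits, so the invariant □(done → ○¬paused) is never violated.

never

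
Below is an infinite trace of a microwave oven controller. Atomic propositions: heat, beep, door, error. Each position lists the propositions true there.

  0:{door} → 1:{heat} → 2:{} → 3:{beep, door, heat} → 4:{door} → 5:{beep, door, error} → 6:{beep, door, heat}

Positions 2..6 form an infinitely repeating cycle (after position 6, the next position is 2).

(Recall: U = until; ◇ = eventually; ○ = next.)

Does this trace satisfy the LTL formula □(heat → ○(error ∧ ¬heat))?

heat → ○(error ∧ ¬heat) must hold at every position from 0 onward. It fails at position 1, so □(heat → ○(error ∧ ¬heat)) is false.
Positions where heat holds: 1, 3, 6.
Check ○(error ∧ ¬heat) at each: 1→fails, 3→fails, 6→fails.

Violated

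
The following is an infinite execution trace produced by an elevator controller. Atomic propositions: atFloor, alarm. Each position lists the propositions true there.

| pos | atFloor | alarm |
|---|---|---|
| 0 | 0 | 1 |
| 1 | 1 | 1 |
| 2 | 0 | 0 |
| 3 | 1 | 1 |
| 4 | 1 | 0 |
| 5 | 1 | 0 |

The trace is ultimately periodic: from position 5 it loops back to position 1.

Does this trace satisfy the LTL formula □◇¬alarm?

◇¬alarm holds at every position 0..5, and those are all positions ever visited, so □◇¬alarm holds.

Satisfied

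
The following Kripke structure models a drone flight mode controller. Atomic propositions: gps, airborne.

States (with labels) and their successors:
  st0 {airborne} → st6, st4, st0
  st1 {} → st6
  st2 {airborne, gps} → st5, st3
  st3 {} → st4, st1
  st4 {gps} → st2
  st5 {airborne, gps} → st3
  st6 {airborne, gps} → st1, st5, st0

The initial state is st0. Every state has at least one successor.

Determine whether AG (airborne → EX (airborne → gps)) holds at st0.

States satisfying airborne → EX (airborne → gps): {st0, st1, st2, st3, st4, st5, st6}.
States satisfying AG (airborne → EX (airborne → gps)): {st0, st1, st2, st3, st4, st5, st6}.
Every state reachable from st0 satisfies airborne → EX (airborne → gps).
st0 ∈ Sat(AG (airborne → EX (airborne → gps))).

Yes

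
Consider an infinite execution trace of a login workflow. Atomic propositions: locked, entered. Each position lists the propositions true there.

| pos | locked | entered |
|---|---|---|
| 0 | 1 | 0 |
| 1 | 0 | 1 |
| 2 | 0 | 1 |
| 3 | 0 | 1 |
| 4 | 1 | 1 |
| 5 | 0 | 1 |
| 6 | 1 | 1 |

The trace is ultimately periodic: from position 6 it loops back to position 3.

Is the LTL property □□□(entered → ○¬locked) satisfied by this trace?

□□(entered → ○¬locked) must hold at every position from 0 onward. It fails at position 0, so □□□(entered → ○¬locked) is false.

Does not hold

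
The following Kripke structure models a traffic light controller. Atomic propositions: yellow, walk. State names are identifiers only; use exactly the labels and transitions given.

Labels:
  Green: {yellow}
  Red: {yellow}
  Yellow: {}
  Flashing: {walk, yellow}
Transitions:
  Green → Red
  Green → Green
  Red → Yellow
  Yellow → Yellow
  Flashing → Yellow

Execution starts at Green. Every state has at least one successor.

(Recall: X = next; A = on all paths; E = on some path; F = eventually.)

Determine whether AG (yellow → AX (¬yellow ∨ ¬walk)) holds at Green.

Satisfied

States satisfying yellow → AX (¬yellow ∨ ¬walk): {Green, Red, Yellow, Flashing}.
States satisfying AG (yellow → AX (¬yellow ∨ ¬walk)): {Green, Red, Yellow, Flashing}.
Every state reachable from Green satisfies yellow → AX (¬yellow ∨ ¬walk).
Green ∈ Sat(AG (yellow → AX (¬yellow ∨ ¬walk))).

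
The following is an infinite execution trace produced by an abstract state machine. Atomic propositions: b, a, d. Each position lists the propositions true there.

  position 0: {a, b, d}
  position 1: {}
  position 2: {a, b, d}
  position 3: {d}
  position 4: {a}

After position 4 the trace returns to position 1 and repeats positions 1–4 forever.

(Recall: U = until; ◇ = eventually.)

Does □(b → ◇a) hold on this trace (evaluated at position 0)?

Satisfied

b → ◇a holds at every position 0..4, and those are all positions ever visited, so □(b → ◇a) holds.
Positions where b holds: 0, 2.
Check ◇a at each: 0→ok, 2→ok.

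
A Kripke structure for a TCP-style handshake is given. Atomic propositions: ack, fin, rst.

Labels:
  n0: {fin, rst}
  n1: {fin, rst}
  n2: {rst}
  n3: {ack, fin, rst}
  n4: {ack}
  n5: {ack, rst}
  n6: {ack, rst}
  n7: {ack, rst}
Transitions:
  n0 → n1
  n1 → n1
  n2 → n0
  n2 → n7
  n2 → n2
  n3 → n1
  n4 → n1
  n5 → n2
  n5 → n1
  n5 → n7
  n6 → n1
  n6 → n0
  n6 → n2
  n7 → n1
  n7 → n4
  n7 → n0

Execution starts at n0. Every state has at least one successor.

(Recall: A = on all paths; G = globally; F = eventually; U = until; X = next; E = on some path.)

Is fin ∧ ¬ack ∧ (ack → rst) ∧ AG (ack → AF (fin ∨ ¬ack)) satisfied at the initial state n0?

Holds

States satisfying ¬ack: {n0, n1, n2}.
States satisfying fin ∧ ¬ack: {n0, n1}.
States satisfying ack → rst: {n0, n1, n2, n3, n5, n6, n7}.
States satisfying fin ∧ ¬ack ∧ (ack → rst): {n0, n1}.
States satisfying ack → AF (fin ∨ ¬ack): {n0, n1, n2, n3, n4, n5, n6, n7}.
States satisfying AG (ack → AF (fin ∨ ¬ack)): {n0, n1, n2, n3, n4, n5, n6, n7}.
States satisfying fin ∧ ¬ack ∧ (ack → rst) ∧ AG (ack → AF (fin ∨ ¬ack)): {n0, n1}.
n0 ∈ Sat(fin ∧ ¬ack ∧ (ack → rst) ∧ AG (ack → AF (fin ∨ ¬ack))).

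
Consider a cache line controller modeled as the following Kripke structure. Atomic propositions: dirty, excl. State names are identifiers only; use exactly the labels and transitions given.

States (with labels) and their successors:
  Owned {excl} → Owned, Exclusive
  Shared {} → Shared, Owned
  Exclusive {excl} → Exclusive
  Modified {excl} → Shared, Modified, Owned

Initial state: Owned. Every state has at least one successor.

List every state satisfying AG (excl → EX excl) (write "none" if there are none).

{Owned, Shared, Exclusive, Modified}

States satisfying excl → EX excl: {Owned, Shared, Exclusive, Modified}.
States satisfying AG (excl → EX excl): {Owned, Shared, Exclusive, Modified}.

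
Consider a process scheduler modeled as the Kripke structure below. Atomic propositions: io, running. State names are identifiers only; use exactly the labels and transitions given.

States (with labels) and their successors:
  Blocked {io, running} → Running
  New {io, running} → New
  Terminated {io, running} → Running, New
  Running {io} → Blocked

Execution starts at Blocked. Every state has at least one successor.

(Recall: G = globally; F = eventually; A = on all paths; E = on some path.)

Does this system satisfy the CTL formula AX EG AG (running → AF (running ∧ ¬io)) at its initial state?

Violated

States satisfying EG AG (running → AF (running ∧ ¬io)): ∅.
States satisfying AX EG AG (running → AF (running ∧ ¬io)): ∅.
Blocked ∉ Sat(AX EG AG (running → AF (running ∧ ¬io))).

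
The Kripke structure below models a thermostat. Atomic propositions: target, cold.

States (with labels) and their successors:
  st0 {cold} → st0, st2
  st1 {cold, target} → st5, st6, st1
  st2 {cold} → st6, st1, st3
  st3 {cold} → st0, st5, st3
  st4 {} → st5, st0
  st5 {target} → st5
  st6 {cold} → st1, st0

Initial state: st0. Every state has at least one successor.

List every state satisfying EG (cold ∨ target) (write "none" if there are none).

States satisfying cold ∨ target: {st0, st1, st2, st3, st5, st6}.
States satisfying EG (cold ∨ target): {st0, st1, st2, st3, st5, st6}.

{st0, st1, st2, st3, st5, st6}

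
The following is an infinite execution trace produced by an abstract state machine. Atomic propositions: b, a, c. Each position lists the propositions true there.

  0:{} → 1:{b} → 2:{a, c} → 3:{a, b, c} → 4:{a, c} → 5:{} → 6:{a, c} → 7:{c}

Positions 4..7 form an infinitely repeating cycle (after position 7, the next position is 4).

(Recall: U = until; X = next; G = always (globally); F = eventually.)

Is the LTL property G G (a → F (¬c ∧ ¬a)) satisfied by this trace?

Satisfied

G (a → F (¬c ∧ ¬a)) holds at every position 0..7, and those are all positions ever visited, so G G (a → F (¬c ∧ ¬a)) holds.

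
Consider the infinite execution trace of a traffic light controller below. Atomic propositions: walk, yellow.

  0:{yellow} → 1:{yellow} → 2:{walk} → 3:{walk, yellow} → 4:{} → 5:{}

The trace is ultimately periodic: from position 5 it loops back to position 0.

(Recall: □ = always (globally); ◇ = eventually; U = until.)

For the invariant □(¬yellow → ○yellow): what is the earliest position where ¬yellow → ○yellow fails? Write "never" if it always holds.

4

Check ¬yellow → ○yellow at each position in order: 0 ✓, 1 ✓, 2 ✓, 3 ✓.
At position 4 the labels are {} and the next position 5 has {}, so ¬yellow → ○yellow is false there. This is the first violation.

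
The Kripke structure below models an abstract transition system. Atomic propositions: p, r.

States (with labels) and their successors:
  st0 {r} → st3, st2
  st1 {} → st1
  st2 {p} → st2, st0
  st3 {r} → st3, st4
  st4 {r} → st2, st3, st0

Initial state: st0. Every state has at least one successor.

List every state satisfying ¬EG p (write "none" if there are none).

States satisfying p: {st2}.
States satisfying EG p: {st2}.
States satisfying ¬EG p: {st0, st1, st3, st4}.

{st0, st1, st3, st4}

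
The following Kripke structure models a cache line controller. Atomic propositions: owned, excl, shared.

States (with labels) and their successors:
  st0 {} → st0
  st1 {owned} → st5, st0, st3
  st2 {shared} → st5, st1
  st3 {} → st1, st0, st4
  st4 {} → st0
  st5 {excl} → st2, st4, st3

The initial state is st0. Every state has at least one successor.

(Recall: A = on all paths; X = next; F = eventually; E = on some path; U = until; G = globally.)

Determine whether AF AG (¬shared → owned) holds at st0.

No

States satisfying AG (¬shared → owned): ∅.
States satisfying AF AG (¬shared → owned): ∅.
There is a path from st0 along which AG (¬shared → owned) never holds.
st0 ∉ Sat(AF AG (¬shared → owned)).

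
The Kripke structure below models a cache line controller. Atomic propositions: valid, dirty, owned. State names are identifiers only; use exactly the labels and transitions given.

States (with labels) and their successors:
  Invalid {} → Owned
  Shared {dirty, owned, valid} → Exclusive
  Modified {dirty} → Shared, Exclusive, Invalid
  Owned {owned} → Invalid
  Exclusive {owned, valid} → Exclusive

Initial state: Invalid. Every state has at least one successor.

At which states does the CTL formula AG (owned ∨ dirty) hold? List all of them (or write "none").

States satisfying owned ∨ dirty: {Shared, Modified, Owned, Exclusive}.
States satisfying AG (owned ∨ dirty): {Shared, Exclusive}.

{Shared, Exclusive}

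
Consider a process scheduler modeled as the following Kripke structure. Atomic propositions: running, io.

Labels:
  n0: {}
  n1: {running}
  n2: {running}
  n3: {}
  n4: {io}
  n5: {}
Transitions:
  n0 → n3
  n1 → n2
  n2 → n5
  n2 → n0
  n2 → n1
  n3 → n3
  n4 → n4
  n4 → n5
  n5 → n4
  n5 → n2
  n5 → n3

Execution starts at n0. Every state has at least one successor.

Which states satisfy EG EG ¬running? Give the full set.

States satisfying EG ¬running: {n0, n3, n4, n5}.
States satisfying EG EG ¬running: {n0, n3, n4, n5}.

{n0, n3, n4, n5}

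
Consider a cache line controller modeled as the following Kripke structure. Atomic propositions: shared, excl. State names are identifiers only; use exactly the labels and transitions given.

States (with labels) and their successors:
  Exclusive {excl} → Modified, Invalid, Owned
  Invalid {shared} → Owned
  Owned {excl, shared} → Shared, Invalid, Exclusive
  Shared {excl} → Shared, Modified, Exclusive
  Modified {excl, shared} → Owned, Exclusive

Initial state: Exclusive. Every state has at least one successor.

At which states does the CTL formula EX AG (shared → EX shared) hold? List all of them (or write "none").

{Exclusive, Invalid, Owned, Shared, Modified}

States satisfying AG (shared → EX shared): {Exclusive, Invalid, Owned, Shared, Modified}.
States satisfying EX AG (shared → EX shared): {Exclusive, Invalid, Owned, Shared, Modified}.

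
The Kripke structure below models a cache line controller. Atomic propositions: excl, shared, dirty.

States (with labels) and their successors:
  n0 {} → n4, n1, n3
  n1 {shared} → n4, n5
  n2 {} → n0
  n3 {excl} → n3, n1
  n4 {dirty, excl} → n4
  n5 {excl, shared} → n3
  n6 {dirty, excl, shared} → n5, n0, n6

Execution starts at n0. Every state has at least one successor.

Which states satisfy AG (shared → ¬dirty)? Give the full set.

{n0, n1, n2, n3, n4, n5}

States satisfying shared → ¬dirty: {n0, n1, n2, n3, n4, n5}.
States satisfying AG (shared → ¬dirty): {n0, n1, n2, n3, n4, n5}.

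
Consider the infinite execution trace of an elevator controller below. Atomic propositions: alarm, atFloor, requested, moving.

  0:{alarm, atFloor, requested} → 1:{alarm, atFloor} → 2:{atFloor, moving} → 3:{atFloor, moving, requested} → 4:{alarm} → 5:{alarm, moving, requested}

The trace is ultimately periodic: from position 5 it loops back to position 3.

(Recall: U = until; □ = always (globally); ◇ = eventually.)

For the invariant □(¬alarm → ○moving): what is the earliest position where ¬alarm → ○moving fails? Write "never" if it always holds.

Check ¬alarm → ○moving at each position in order: 0 ✓, 1 ✓, 2 ✓.
At position 3 the labels are {atFloor, moving, requested} and the next position 4 has {alarm}, so ¬alarm → ○moving is false there. This is the first violation.

3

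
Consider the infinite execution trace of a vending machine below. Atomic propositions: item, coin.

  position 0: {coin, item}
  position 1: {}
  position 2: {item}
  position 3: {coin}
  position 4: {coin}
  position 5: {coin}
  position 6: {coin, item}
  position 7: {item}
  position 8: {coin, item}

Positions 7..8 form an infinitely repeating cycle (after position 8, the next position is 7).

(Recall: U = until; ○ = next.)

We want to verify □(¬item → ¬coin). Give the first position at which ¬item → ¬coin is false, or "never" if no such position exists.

Check ¬item → ¬coin at each position in order: 0 ✓, 1 ✓, 2 ✓.
At position 3 the labels are {coin}, so ¬item → ¬coin is false there. This is the first violation.

3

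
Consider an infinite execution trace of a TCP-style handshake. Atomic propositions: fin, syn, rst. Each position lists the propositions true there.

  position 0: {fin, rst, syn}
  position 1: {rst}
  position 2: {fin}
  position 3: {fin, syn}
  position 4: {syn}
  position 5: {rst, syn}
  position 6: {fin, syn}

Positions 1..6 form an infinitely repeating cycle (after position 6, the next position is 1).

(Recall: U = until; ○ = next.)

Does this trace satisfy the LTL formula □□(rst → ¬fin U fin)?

Holds

□(rst → ¬fin U fin) holds at every position 0..6, and those are all positions ever visited, so □□(rst → ¬fin U fin) holds.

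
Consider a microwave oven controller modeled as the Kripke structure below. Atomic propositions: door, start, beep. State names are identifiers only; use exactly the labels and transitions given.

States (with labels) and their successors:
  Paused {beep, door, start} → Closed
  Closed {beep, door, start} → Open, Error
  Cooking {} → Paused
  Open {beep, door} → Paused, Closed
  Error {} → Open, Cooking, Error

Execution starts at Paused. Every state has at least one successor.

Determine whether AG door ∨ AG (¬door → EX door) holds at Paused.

States satisfying door: {Paused, Closed, Open}.
States satisfying AG door: ∅.
States satisfying ¬door → EX door: {Paused, Closed, Cooking, Open, Error}.
States satisfying AG (¬door → EX door): {Paused, Closed, Cooking, Open, Error}.
States satisfying AG door ∨ AG (¬door → EX door): {Paused, Closed, Cooking, Open, Error}.
Paused ∈ Sat(AG door ∨ AG (¬door → EX door)).

Satisfied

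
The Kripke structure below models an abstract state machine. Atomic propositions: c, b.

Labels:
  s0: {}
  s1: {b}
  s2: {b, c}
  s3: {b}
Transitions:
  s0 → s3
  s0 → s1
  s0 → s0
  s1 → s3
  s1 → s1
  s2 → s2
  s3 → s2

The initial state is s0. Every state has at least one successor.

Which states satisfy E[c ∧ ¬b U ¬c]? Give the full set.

{s0, s1, s3}

States satisfying c ∧ ¬b: ∅.
States satisfying ¬c: {s0, s1, s3}.
States satisfying E[c ∧ ¬b U ¬c]: {s0, s1, s3}.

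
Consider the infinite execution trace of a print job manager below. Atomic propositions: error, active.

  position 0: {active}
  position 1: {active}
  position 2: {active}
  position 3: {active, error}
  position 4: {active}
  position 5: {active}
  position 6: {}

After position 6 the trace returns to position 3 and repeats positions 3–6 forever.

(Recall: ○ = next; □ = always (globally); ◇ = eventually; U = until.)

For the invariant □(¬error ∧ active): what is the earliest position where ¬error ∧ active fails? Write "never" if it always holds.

Check ¬error ∧ active at each position in order: 0 ✓, 1 ✓, 2 ✓.
At position 3 the labels are {active, error}, so ¬error ∧ active is false there. This is the first violation.

3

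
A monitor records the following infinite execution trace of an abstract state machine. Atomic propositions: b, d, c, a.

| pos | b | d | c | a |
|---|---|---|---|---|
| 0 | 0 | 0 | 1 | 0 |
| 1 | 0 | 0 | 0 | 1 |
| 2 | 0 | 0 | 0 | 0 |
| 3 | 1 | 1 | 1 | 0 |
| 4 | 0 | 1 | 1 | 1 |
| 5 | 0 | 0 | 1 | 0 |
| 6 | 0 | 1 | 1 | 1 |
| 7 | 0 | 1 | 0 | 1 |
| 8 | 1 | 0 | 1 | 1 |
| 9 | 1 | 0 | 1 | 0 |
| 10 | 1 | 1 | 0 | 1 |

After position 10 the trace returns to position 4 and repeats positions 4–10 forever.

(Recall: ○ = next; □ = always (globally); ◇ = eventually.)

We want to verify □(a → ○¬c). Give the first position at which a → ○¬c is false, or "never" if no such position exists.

4

Check a → ○¬c at each position in order: 0 ✓, 1 ✓, 2 ✓, 3 ✓.
At position 4 the labels are {a, c, d} and the next position 5 has {c}, so a → ○¬c is false there. This is the first violation.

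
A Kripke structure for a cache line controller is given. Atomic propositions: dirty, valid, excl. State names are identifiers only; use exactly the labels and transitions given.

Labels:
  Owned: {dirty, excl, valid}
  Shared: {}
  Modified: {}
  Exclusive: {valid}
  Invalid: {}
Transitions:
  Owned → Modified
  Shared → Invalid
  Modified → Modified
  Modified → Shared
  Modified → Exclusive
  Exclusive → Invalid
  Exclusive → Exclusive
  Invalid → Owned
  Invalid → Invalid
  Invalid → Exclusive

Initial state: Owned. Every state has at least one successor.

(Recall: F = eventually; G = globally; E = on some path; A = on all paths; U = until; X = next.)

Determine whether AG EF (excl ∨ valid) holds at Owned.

Satisfied

States satisfying EF (excl ∨ valid): {Owned, Shared, Modified, Exclusive, Invalid}.
States satisfying AG EF (excl ∨ valid): {Owned, Shared, Modified, Exclusive, Invalid}.
Every state reachable from Owned satisfies EF (excl ∨ valid).
Owned ∈ Sat(AG EF (excl ∨ valid)).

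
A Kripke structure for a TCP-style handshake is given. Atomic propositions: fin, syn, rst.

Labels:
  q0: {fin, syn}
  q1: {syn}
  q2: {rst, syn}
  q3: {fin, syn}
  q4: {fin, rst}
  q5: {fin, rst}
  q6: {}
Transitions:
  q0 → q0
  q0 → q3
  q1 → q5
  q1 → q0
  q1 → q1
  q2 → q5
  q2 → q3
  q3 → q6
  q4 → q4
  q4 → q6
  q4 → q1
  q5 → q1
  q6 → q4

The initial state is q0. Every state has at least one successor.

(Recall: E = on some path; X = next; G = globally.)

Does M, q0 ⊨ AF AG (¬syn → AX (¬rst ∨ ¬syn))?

Holds

States satisfying AG (¬syn → AX (¬rst ∨ ¬syn)): {q0, q1, q2, q3, q4, q5, q6}.
States satisfying AF AG (¬syn → AX (¬rst ∨ ¬syn)): {q0, q1, q2, q3, q4, q5, q6}.
q0 ∈ Sat(AF AG (¬syn → AX (¬rst ∨ ¬syn))).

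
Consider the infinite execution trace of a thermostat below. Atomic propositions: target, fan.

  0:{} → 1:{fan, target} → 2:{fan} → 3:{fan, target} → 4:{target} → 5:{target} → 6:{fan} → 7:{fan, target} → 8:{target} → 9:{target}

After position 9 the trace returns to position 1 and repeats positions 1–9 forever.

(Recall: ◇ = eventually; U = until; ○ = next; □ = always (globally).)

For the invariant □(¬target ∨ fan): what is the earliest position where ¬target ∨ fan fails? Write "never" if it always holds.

Check ¬target ∨ fan at each position in order: 0 ✓, 1 ✓, 2 ✓, 3 ✓.
At position 4 the labels are {target}, so ¬target ∨ fan is false there. This is the first violation.

4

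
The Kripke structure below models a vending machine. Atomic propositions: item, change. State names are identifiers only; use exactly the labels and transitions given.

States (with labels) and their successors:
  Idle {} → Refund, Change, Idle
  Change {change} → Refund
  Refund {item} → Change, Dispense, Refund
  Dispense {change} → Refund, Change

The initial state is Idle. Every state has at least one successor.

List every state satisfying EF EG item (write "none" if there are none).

{Idle, Change, Refund, Dispense}

States satisfying EG item: {Refund}.
States satisfying EF EG item: {Idle, Change, Refund, Dispense}.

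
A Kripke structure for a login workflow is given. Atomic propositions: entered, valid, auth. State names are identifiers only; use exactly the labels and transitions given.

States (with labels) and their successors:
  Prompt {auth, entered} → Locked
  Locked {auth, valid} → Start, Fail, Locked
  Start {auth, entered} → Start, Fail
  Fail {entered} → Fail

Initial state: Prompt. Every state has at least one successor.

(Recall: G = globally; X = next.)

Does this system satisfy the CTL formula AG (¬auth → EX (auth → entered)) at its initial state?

States satisfying ¬auth → EX (auth → entered): {Prompt, Locked, Start, Fail}.
States satisfying AG (¬auth → EX (auth → entered)): {Prompt, Locked, Start, Fail}.
Every state reachable from Prompt satisfies ¬auth → EX (auth → entered).
Prompt ∈ Sat(AG (¬auth → EX (auth → entered))).

Holds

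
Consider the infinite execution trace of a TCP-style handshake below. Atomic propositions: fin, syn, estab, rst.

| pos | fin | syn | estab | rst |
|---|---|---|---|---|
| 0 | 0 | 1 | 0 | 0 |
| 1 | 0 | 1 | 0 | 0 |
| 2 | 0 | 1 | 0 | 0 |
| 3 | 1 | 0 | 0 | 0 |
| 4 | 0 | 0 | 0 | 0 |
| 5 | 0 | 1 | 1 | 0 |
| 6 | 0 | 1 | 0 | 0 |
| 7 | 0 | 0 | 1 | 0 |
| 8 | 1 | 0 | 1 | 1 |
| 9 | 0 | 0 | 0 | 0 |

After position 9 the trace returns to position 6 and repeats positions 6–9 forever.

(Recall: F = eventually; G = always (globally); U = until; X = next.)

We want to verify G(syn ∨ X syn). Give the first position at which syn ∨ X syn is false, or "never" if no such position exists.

Check syn ∨ X syn at each position in order: 0 ✓, 1 ✓, 2 ✓.
At position 3 the labels are {fin} and the next position 4 has {}, so syn ∨ X syn is false there. This is the first violation.

3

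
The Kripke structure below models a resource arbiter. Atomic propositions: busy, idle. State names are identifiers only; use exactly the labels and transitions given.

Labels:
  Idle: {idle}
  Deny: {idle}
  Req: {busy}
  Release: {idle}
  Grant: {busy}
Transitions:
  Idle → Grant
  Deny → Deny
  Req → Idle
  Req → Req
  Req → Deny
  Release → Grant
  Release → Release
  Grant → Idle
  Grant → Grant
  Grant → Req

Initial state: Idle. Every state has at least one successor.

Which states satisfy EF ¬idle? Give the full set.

States satisfying ¬idle: {Req, Grant}.
States satisfying EF ¬idle: {Idle, Req, Release, Grant}.

{Idle, Req, Release, Grant}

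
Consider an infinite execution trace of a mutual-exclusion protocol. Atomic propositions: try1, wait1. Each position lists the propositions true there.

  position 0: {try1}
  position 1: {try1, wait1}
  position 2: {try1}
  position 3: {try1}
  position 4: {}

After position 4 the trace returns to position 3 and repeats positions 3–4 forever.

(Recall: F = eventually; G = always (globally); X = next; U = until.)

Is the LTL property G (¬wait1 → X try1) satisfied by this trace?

No

¬wait1 → X try1 must hold at every position from 0 onward. It fails at position 3, so G (¬wait1 → X try1) is false.
Positions where ¬wait1 holds: 0, 2, 3, 4.
Check X try1 at each: 0→ok, 2→ok, 3→fails, 4→ok.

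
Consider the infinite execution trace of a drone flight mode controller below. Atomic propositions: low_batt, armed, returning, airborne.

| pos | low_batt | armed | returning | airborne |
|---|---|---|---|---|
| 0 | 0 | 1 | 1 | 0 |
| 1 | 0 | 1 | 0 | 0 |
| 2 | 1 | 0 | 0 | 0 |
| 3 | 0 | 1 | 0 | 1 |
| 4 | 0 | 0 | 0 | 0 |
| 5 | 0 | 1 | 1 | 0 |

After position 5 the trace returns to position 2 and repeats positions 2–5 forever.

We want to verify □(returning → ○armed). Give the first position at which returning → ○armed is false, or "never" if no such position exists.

5

Check returning → ○armed at each position in order: 0 ✓, 1 ✓, 2 ✓, 3 ✓, 4 ✓.
At position 5 the labels are {armed, returning} and the next position 2 has {low_batt}, so returning → ○armed is false there. This is the first violation.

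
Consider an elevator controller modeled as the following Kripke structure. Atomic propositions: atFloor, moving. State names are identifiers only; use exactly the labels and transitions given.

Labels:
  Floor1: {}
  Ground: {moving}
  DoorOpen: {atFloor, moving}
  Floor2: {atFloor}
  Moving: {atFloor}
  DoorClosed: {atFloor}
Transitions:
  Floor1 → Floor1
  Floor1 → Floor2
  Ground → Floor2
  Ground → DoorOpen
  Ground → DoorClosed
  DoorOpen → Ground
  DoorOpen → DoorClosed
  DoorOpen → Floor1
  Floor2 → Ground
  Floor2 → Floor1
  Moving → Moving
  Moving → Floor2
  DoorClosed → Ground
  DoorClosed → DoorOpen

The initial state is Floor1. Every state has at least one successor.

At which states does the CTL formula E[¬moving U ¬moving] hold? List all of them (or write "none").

States satisfying ¬moving: {Floor1, Floor2, Moving, DoorClosed}.
States satisfying E[¬moving U ¬moving]: {Floor1, Floor2, Moving, DoorClosed}.

{Floor1, Floor2, Moving, DoorClosed}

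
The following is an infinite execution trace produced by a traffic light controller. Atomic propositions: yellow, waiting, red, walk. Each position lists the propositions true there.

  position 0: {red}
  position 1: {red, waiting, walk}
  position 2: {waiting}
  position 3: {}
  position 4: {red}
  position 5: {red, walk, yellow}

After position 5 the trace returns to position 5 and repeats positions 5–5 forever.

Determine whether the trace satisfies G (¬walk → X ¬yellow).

Does not hold

¬walk → X ¬yellow must hold at every position from 0 onward. It fails at position 4, so G (¬walk → X ¬yellow) is false.
Positions where ¬walk holds: 0, 2, 3, 4.
Check X ¬yellow at each: 0→ok, 2→ok, 3→ok, 4→fails.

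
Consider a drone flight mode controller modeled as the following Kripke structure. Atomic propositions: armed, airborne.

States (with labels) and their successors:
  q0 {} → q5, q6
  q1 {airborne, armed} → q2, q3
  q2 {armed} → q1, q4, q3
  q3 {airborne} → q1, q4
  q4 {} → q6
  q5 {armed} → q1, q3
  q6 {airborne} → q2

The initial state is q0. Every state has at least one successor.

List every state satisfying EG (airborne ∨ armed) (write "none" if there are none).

{q1, q2, q3, q5, q6}

States satisfying airborne ∨ armed: {q1, q2, q3, q5, q6}.
States satisfying EG (airborne ∨ armed): {q1, q2, q3, q5, q6}.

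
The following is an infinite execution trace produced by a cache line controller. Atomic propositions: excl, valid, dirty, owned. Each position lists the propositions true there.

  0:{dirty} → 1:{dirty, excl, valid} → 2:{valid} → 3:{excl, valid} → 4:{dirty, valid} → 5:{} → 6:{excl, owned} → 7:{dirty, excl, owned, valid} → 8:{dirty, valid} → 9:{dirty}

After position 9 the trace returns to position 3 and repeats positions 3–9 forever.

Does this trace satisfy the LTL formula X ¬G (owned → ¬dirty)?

The position after 0 is 1; ¬G (owned → ¬dirty) is true there.

Satisfied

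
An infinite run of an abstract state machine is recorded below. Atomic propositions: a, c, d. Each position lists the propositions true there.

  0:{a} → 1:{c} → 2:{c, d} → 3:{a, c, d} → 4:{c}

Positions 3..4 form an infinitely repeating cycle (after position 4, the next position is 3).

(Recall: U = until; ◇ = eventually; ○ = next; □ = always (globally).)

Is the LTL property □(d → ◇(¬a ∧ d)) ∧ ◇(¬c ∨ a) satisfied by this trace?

d → ◇(¬a ∧ d) must hold at every position from 0 onward. It fails at position 3, so □(d → ◇(¬a ∧ d)) is false.
Positions where d holds: 2, 3.
Check ◇(¬a ∧ d) at each: 2→ok, 3→fails.
¬c ∨ a holds at position 0, which is reachable from 0, so ◇(¬c ∨ a) holds.
At position 0: □(d → ◇(¬a ∧ d)) is false; ◇(¬c ∨ a) is true; so □(d → ◇(¬a ∧ d)) ∧ ◇(¬c ∨ a) is false.

No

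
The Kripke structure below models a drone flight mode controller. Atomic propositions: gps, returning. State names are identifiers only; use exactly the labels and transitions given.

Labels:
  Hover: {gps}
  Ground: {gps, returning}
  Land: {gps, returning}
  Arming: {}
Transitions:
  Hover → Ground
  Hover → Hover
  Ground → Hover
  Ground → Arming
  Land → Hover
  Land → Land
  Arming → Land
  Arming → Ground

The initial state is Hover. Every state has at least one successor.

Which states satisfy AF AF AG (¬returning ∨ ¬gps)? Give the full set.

none

States satisfying AF AG (¬returning ∨ ¬gps): ∅.
States satisfying AF AF AG (¬returning ∨ ¬gps): ∅.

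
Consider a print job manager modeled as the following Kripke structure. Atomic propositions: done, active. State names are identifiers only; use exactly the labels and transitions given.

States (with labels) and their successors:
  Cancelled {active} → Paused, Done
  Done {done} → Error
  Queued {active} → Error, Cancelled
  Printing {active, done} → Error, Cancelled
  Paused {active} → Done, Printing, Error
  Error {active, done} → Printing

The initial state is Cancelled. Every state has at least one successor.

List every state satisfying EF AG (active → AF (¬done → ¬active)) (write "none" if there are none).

States satisfying AG (active → AF (¬done → ¬active)): {Cancelled, Done, Queued, Printing, Paused, Error}.
States satisfying EF AG (active → AF (¬done → ¬active)): {Cancelled, Done, Queued, Printing, Paused, Error}.

{Cancelled, Done, Queued, Printing, Paused, Error}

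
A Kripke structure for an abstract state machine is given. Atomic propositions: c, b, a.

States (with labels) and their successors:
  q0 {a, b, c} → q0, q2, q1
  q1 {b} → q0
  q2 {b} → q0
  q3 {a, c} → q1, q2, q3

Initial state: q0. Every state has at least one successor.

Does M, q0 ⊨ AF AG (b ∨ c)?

Yes

States satisfying AG (b ∨ c): {q0, q1, q2, q3}.
States satisfying AF AG (b ∨ c): {q0, q1, q2, q3}.
q0 ∈ Sat(AF AG (b ∨ c)).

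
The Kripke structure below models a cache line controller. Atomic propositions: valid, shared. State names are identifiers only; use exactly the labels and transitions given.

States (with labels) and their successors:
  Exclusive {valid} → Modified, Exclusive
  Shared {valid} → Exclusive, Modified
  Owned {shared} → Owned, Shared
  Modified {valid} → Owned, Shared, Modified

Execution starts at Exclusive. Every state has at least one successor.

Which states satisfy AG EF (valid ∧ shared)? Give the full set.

none

States satisfying EF (valid ∧ shared): ∅.
States satisfying AG EF (valid ∧ shared): ∅.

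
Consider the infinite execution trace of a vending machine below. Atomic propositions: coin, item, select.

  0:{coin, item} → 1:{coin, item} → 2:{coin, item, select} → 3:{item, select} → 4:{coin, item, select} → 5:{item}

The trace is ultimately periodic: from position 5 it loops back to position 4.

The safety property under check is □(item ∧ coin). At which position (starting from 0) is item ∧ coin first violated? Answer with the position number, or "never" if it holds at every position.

3

Check item ∧ coin at each position in order: 0 ✓, 1 ✓, 2 ✓.
At position 3 the labels are {item, select}, so item ∧ coin is false there. This is the first violation.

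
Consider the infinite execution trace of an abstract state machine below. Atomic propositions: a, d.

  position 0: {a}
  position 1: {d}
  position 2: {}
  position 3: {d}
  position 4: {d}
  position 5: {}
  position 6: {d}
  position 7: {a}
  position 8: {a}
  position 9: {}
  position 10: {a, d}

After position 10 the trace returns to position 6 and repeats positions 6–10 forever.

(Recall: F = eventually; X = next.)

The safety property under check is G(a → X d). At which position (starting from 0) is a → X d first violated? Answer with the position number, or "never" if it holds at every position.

7

Check a → X d at each position in order: 0 ✓, 1 ✓, 2 ✓, 3 ✓, 4 ✓, 5 ✓, 6 ✓.
At position 7 the labels are {a} and the next position 8 has {a}, so a → X d is false there. This is the first violation.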